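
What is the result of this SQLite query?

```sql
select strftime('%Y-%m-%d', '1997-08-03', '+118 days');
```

1997-11-29

First apply '+118 days': 1997-08-03 → 1997-11-29.
`%Y-%m-%d` extracts the ISO date: 1997-11-29.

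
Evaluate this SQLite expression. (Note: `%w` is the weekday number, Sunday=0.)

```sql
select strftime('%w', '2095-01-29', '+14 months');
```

4

First apply '+14 months': 2095-01-29 → 2096-03-29.
2096-03-29 is a Thursday; with Sunday=0 that is 4.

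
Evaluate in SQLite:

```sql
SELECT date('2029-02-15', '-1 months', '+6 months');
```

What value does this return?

2029-07-15

Adding -1 month to 2029-02-15 gives 2029-01-15.
Adding +6 months to 2029-01-15 gives 2029-07-15.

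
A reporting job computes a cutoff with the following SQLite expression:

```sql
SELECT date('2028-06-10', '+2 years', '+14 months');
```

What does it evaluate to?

Adding +2 years to 2028-06-10 gives 2030-06-10.
Adding +14 months to 2030-06-10 gives 2031-08-10.

2031-08-10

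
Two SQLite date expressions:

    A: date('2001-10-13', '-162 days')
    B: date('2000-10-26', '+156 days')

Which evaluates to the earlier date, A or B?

B

A = 2001-05-04.
B = 2001-03-31.
B is earlier.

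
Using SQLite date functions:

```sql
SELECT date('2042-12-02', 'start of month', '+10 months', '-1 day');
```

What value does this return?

2043-09-30

`start of month` rewinds 2042-12-02 to 2042-12-01.
Adding +10 months to 2042-12-01 gives 2043-10-01.
Going back 1 day from 2043-10-01 reaches 2043-09-30 (last day of September, 30 days).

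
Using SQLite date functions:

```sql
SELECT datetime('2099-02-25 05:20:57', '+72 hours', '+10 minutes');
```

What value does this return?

+72 hours from 2099-02-25 05:20:57 is 2099-02-28 05:20:57 (crosses midnight).
+10 minutes from 2099-02-28 05:20:57 is 2099-02-28 05:30:57.

2099-02-28 05:30:57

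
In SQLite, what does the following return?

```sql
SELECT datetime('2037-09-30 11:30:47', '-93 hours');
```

-93 hours from 2037-09-30 11:30:47 is 2037-09-26 14:30:47 (crosses midnight).

2037-09-26 14:30:47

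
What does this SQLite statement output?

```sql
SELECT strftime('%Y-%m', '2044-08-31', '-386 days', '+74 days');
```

2043-10

First apply '-386 days', '+74 days': 2044-08-31 → 2043-10-24.
`%Y-%m` extracts the year-month: 2043-10.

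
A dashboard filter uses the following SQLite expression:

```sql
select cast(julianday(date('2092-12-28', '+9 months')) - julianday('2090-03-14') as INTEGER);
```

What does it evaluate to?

Adding +9 months to 2092-12-28 gives 2093-09-28.
17 days remain in March 2090 after the 14th (31 − 14).
Full months from April 2090 through August 2093 contribute their day counts.
Then 28 days into September 2093.
Total: 17 + 30 + 31 + 30 + 31 + 31 + 30 + 31 + 30 + 31 + 31 + 28 + 31 + 30 + 31 + 30 + 31 + 31 + 30 + 31 + 30 + 31 + 31 + 29 + 31 + 30 + 31 + 30 + 31 + 31 + 30 + 31 + 30 + 31 + 31 + 28 + 31 + 30 + 31 + 30 + 31 + 31 + 28 = 1294.

1294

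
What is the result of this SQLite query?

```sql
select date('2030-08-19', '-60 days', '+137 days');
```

Applying '-60 days' to 2030-08-19: counting 60 days back gives 2030-06-20.
Applying '+137 days' to 2030-06-20: counting 137 days forward gives 2030-11-04.

2030-11-04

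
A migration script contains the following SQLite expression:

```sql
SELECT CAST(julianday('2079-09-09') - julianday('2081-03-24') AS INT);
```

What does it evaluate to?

-562

21 days remain in September 2079 after the 9th (30 − 9).
Full months from October 2079 through February 2081 contribute their day counts.
Then 24 days into March 2081.
Total: 21 + 31 + 30 + 31 + 31 + 29 + 31 + 30 + 31 + 30 + 31 + 31 + 30 + 31 + 30 + 31 + 31 + 28 + 24 = 562.
The subtraction is earlier − later, so the result is −562 → -562.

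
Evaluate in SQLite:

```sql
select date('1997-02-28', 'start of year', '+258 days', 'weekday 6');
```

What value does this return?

1997-09-20

`start of year` rewinds 1997-02-28 to 1997-01-01.
Applying '+258 days' to 1997-01-01: counting 258 days forward gives 1997-09-16.
`weekday 6` advances to the next Saturday; 1997-09-16 is a Tuesday, so it moves forward to 1997-09-20.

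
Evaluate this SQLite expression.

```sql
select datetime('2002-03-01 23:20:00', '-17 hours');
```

2002-03-01 06:20:00

-17 hours from 2002-03-01 23:20:00 is 2002-03-01 06:20:00.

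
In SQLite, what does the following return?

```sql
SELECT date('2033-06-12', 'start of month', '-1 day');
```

2033-05-31

`start of month` rewinds 2033-06-12 to 2033-06-01.
Going back 1 day from 2033-06-01 reaches 2033-05-31 (last day of May, 31 days).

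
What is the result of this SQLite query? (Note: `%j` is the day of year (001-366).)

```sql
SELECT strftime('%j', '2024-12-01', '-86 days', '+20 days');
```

First apply '-86 days', '+20 days': 2024-12-01 → 2024-09-26.
Day-of-year for 2024-09-26: days since 2024-01-01 inclusive = 270, zero-padded to 270.

270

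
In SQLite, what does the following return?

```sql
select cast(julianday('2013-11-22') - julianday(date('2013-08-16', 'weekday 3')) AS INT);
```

93

`weekday 3` advances to the next Wednesday; 2013-08-16 is a Friday, so it moves forward to 2013-08-21.
10 days remain in August 2013 after the 21st (31 − 21).
September 2013: 30 days.
October 2013: 31 days.
Then 22 days into November 2013.
Total: 10 + 30 + 31 + 22 = 93.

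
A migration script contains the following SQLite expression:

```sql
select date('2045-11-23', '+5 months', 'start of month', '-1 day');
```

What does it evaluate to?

Adding +5 months to 2045-11-23 gives 2046-04-23.
`start of month` rewinds 2046-04-23 to 2046-04-01.
Going back 1 day from 2046-04-01 reaches 2046-03-31 (last day of March, 31 days).

2046-03-31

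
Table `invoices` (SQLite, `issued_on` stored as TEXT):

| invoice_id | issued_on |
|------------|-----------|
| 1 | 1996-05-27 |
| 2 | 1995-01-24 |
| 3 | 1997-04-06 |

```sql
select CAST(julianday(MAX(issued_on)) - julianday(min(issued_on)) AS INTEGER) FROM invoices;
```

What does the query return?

MIN = 1995-01-24, MAX = 1997-04-06.
7 days remain in January 1995 after the 24th (31 − 24).
Full months from February 1995 through March 1997 contribute their day counts.
Then 6 days into April 1997.
Total: 7 + 28 + 31 + 30 + 31 + 30 + 31 + 31 + 30 + 31 + 30 + 31 + 31 + 29 + 31 + 30 + 31 + 30 + 31 + 31 + 30 + 31 + 30 + 31 + 31 + 28 + 31 + 6 = 803.

803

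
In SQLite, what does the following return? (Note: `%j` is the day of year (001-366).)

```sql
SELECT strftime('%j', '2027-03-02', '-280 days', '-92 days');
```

First apply '-280 days', '-92 days': 2027-03-02 → 2026-02-23.
Day-of-year for 2026-02-23: days since 2026-01-01 inclusive = 54, zero-padded to 054.

054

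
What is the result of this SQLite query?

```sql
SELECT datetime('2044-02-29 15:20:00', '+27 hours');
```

+27 hours from 2044-02-29 15:20:00 is 2044-03-01 18:20:00 (crosses midnight).

2044-03-01 18:20:00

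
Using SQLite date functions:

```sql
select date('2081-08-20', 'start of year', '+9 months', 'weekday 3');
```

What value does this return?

`start of year` rewinds 2081-08-20 to 2081-01-01.
Adding +9 months to 2081-01-01 gives 2081-10-01.
`weekday 3` advances to the next Wednesday; 2081-10-01 is already a Wednesday, so it stays at 2081-10-01.

2081-10-01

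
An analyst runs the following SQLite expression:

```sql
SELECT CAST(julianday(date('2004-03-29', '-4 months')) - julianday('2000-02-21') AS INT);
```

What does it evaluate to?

Adding -4 months to 2004-03-29 gives 2003-11-29.
8 days remain in February 2000 after the 21st (29 − 21).
Full months from March 2000 through October 2003 contribute their day counts.
Then 29 days into November 2003.
Total: 8 + 31 + 30 + 31 + 30 + 31 + 31 + 30 + 31 + 30 + 31 + 31 + 28 + 31 + 30 + 31 + 30 + 31 + 31 + 30 + 31 + 30 + 31 + 31 + 28 + 31 + 30 + 31 + 30 + 31 + 31 + 30 + 31 + 30 + 31 + 31 + 28 + 31 + 30 + 31 + 30 + 31 + 31 + 30 + 31 + 29 = 1377.

1377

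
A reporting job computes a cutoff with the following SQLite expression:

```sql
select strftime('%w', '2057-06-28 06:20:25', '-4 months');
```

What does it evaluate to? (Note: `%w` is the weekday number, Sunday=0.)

3

First apply '-4 months': 2057-06-28 06:20:25 → 2057-02-28 06:20:25.
2057-02-28 is a Wednesday; with Sunday=0 that is 3.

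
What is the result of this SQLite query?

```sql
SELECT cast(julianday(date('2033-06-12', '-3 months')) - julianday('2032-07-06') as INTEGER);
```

Adding -3 months to 2033-06-12 gives 2033-03-12.
25 days remain in July 2032 after the 6th (31 − 6).
Full months from August 2032 through February 2033 contribute their day counts.
Then 12 days into March 2033.
Total: 25 + 31 + 30 + 31 + 30 + 31 + 31 + 28 + 12 = 249.

249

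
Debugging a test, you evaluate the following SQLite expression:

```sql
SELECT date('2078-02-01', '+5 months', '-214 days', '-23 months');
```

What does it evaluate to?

Adding +5 months to 2078-02-01 gives 2078-07-01.
Applying '-214 days' to 2078-07-01: counting 214 days back gives 2077-11-29.
Adding -23 months to 2077-11-29 gives 2075-12-29.

2075-12-29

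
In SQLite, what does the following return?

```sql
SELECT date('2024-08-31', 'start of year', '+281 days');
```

`start of year` rewinds 2024-08-31 to 2024-01-01.
Applying '+281 days' to 2024-01-01: counting 281 days forward gives 2024-10-08.

2024-10-08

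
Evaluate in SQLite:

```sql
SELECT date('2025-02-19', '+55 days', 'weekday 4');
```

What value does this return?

2025-04-17

Applying '+55 days' to 2025-02-19: counting 55 days forward gives 2025-04-15.
`weekday 4` advances to the next Thursday; 2025-04-15 is a Tuesday, so it moves forward to 2025-04-17.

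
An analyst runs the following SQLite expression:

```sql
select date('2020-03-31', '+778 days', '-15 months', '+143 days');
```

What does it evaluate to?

2021-07-11

Applying '+778 days' to 2020-03-31: counting 778 days forward gives 2022-05-18.
Adding -15 months to 2022-05-18 gives 2021-02-18.
Applying '+143 days' to 2021-02-18: counting 143 days forward gives 2021-07-11.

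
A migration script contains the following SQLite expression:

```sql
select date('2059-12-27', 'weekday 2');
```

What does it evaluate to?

2059-12-30

`weekday 2` advances to the next Tuesday; 2059-12-27 is a Saturday, so it moves forward to 2059-12-30.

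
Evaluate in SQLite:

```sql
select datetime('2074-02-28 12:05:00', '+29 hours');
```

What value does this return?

+29 hours from 2074-02-28 12:05:00 is 2074-03-01 17:05:00 (crosses midnight).

2074-03-01 17:05:00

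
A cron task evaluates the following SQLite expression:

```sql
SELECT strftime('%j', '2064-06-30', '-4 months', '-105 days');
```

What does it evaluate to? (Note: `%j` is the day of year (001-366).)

First apply '-4 months', '-105 days': 2064-06-30 → 2063-11-17.
Day-of-year for 2063-11-17: days since 2063-01-01 inclusive = 321, zero-padded to 321.

321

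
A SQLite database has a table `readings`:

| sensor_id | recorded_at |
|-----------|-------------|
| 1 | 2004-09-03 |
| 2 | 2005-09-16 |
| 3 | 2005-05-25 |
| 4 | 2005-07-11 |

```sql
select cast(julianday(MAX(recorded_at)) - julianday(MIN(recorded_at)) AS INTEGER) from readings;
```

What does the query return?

MIN = 2004-09-03, MAX = 2005-09-16.
27 days remain in September 2004 after the 3rd (30 − 3).
Full months from October 2004 through August 2005 contribute their day counts.
Then 16 days into September 2005.
Total: 27 + 31 + 30 + 31 + 31 + 28 + 31 + 30 + 31 + 30 + 31 + 31 + 16 = 378.

378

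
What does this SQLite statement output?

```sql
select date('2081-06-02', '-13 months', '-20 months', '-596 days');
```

2077-01-14

Adding -13 months to 2081-06-02 gives 2080-05-02.
Adding -20 months to 2080-05-02 gives 2078-09-02.
Applying '-596 days' to 2078-09-02: counting 596 days back gives 2077-01-14.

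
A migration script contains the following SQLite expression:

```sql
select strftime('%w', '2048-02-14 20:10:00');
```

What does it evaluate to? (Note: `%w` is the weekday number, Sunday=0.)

2048-02-14 is a Friday; with Sunday=0 that is 5.

5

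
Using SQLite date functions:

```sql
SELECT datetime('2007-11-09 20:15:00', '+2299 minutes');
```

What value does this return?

2007-11-11 10:34:00

2299 minutes = 38h 19m; +2299 minutes from 2007-11-09 20:15:00 is 2007-11-11 10:34:00 (crosses midnight).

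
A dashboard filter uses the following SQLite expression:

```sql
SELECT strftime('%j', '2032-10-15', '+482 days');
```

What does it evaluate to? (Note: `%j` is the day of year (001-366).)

First apply '+482 days': 2032-10-15 → 2034-02-09.
Day-of-year for 2034-02-09: days since 2034-01-01 inclusive = 40, zero-padded to 040.

040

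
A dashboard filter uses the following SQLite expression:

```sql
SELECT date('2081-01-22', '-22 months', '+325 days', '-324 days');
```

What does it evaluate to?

2079-03-23

Adding -22 months to 2081-01-22 gives 2079-03-22.
Applying '+325 days' to 2079-03-22: counting 325 days forward gives 2080-02-10.
Applying '-324 days' to 2080-02-10: counting 324 days back gives 2079-03-23.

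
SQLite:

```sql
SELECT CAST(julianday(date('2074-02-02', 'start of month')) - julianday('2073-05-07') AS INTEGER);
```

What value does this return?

`start of month` rewinds 2074-02-02 to 2074-02-01.
24 days remain in May 2073 after the 7th (31 − 7).
Full months from June 2073 through January 2074 contribute their day counts.
Then 1 day into February 2074.
Total: 24 + 30 + 31 + 31 + 30 + 31 + 30 + 31 + 31 + 1 = 270.

270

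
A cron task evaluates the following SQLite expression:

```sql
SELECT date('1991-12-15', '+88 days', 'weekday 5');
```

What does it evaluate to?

Applying '+88 days' to 1991-12-15: counting 88 days forward gives 1992-03-12.
`weekday 5` advances to the next Friday; 1992-03-12 is a Thursday, so it moves forward to 1992-03-13.

1992-03-13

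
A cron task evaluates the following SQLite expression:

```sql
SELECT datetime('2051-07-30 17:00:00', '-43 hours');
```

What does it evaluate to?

-43 hours from 2051-07-30 17:00:00 is 2051-07-28 22:00:00 (crosses midnight).

2051-07-28 22:00:00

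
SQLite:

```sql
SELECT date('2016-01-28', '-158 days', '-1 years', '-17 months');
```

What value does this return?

Applying '-158 days' to 2016-01-28: counting 158 days back gives 2015-08-23.
Adding -1 year to 2015-08-23 gives 2014-08-23.
Adding -17 months to 2014-08-23 gives 2013-03-23.

2013-03-23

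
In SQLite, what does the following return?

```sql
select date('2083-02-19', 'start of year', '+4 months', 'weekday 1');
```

`start of year` rewinds 2083-02-19 to 2083-01-01.
Adding +4 months to 2083-01-01 gives 2083-05-01.
`weekday 1` advances to the next Monday; 2083-05-01 is a Saturday, so it moves forward to 2083-05-03.

2083-05-03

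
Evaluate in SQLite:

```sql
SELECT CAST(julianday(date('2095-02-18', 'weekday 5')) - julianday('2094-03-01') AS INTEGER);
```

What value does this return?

354

`weekday 5` advances to the next Friday; 2095-02-18 is already a Friday, so it stays at 2095-02-18.
30 days remain in March 2094 after the 1st (31 − 1).
Full months from April 2094 through January 2095 contribute their day counts.
Then 18 days into February 2095.
Total: 30 + 30 + 31 + 30 + 31 + 31 + 30 + 31 + 30 + 31 + 31 + 18 = 354.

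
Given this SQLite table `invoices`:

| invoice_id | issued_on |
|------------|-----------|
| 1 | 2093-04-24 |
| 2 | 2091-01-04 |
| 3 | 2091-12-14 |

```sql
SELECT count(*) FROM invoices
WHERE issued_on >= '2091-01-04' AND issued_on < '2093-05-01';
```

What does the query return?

Rows in [2091-01-04, 2093-05-01): 2093-04-24, 2091-01-04, 2091-12-14 → 3 rows.

3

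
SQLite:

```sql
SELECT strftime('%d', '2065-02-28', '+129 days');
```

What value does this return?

07

First apply '+129 days': 2065-02-28 → 2065-07-07.
`%d` extracts the 2-digit day of month: 07.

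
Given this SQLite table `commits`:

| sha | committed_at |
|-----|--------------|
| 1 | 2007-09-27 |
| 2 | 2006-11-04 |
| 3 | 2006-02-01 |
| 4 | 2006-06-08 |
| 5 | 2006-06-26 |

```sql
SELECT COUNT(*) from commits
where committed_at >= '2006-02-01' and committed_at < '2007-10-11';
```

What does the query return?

5

Rows in [2006-02-01, 2007-10-11): 2007-09-27, 2006-11-04, 2006-02-01, 2006-06-08, 2006-06-26 → 5 rows.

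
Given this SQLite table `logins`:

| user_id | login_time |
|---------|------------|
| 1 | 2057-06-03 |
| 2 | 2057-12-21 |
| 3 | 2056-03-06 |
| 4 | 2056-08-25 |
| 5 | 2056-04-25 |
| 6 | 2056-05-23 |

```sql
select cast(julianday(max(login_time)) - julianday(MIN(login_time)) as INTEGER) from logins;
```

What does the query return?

655

MIN = 2056-03-06, MAX = 2057-12-21.
25 days remain in March 2056 after the 6th (31 − 6).
Full months from April 2056 through November 2057 contribute their day counts.
Then 21 days into December 2057.
Total: 25 + 30 + 31 + 30 + 31 + 31 + 30 + 31 + 30 + 31 + 31 + 28 + 31 + 30 + 31 + 30 + 31 + 31 + 30 + 31 + 30 + 21 = 655.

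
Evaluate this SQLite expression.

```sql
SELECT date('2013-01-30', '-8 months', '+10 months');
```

Adding -8 months to 2013-01-30 gives 2012-05-30.
Adding +10 months to 2012-05-30 gives 2013-03-30.

2013-03-30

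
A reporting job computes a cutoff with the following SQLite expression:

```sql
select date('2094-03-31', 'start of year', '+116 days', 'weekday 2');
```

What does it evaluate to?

2094-04-27

`start of year` rewinds 2094-03-31 to 2094-01-01.
Applying '+116 days' to 2094-01-01: counting 116 days forward gives 2094-04-27.
`weekday 2` advances to the next Tuesday; 2094-04-27 is already a Tuesday, so it stays at 2094-04-27.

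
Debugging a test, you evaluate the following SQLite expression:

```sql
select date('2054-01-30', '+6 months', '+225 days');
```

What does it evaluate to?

Adding +6 months to 2054-01-30 gives 2054-07-30.
Applying '+225 days' to 2054-07-30: counting 225 days forward gives 2055-03-12.

2055-03-12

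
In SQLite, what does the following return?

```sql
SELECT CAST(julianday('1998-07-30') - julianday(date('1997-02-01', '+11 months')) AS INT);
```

210

Adding +11 months to 1997-02-01 gives 1998-01-01.
30 days remain in January 1998 after the 1st (31 − 1).
February 1998: 28 days.
March 1998: 31 days.
April 1998: 30 days.
May 1998: 31 days.
June 1998: 30 days.
Then 30 days into July 1998.
Total: 30 + 28 + 31 + 30 + 31 + 30 + 30 = 210.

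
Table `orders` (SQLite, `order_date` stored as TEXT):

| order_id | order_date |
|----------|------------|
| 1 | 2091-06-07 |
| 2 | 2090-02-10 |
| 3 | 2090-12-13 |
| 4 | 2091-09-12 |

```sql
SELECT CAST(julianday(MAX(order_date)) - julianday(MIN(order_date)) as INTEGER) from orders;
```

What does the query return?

579

MIN = 2090-02-10, MAX = 2091-09-12.
18 days remain in February 2090 after the 10th (28 − 10).
Full months from March 2090 through August 2091 contribute their day counts.
Then 12 days into September 2091.
Total: 18 + 31 + 30 + 31 + 30 + 31 + 31 + 30 + 31 + 30 + 31 + 31 + 28 + 31 + 30 + 31 + 30 + 31 + 31 + 12 = 579.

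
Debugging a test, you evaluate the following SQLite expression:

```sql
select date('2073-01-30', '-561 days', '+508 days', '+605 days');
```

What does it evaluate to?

2074-08-05

Applying '-561 days' to 2073-01-30: counting 561 days back gives 2071-07-19.
Applying '+508 days' to 2071-07-19: counting 508 days forward gives 2072-12-08.
Applying '+605 days' to 2072-12-08: counting 605 days forward gives 2074-08-05.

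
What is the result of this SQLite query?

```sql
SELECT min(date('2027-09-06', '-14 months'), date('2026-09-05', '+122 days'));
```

date('2027-09-06', '-14 months') → 2026-07-06.
date('2026-09-05', '+122 days') → 2027-01-05.
Earlier of the two is 2026-07-06.

2026-07-06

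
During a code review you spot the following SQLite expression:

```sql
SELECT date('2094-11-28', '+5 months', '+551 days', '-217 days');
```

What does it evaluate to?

2096-03-27

Adding +5 months to 2094-11-28 gives 2095-04-28.
Applying '+551 days' to 2095-04-28: counting 551 days forward gives 2096-10-30.
Applying '-217 days' to 2096-10-30: counting 217 days back gives 2096-03-27.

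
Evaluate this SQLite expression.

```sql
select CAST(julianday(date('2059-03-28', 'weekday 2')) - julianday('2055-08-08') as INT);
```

1332

`weekday 2` advances to the next Tuesday; 2059-03-28 is a Friday, so it moves forward to 2059-04-01.
23 days remain in August 2055 after the 8th (31 − 8).
Full months from September 2055 through March 2059 contribute their day counts.
Then 1 day into April 2059.
Total: 23 + 30 + 31 + 30 + 31 + 31 + 29 + 31 + 30 + 31 + 30 + 31 + 31 + 30 + 31 + 30 + 31 + 31 + 28 + 31 + 30 + 31 + 30 + 31 + 31 + 30 + 31 + 30 + 31 + 31 + 28 + 31 + 30 + 31 + 30 + 31 + 31 + 30 + 31 + 30 + 31 + 31 + 28 + 31 + 1 = 1332.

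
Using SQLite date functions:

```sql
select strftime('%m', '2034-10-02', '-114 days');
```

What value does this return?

First apply '-114 days': 2034-10-02 → 2034-06-10.
`%m` extracts the 2-digit month (01-12): 06.

06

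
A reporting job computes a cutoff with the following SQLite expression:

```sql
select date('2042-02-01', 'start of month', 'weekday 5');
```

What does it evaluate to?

2042-02-07

`start of month` rewinds 2042-02-01 to 2042-02-01.
`weekday 5` advances to the next Friday; 2042-02-01 is a Saturday, so it moves forward to 2042-02-07.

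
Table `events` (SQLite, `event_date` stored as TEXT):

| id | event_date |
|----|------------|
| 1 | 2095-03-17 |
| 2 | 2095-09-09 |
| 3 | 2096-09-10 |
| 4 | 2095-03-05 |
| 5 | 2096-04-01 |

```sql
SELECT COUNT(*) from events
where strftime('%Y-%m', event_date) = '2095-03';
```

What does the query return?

2

Rows with year-month 2095-03: 2095-03-17, 2095-03-05 → 2.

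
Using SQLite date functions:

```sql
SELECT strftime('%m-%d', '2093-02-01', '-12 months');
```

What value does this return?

First apply '-12 months': 2093-02-01 → 2092-02-01.
`%m-%d` extracts the month-day: 02-01.

02-01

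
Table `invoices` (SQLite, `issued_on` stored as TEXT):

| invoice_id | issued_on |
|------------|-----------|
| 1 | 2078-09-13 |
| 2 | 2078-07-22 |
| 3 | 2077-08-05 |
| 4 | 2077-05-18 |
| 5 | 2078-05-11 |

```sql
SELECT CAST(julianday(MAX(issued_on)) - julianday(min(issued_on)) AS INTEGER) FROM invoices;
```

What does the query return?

483

MIN = 2077-05-18, MAX = 2078-09-13.
13 days remain in May 2077 after the 18th (31 − 18).
Full months from June 2077 through August 2078 contribute their day counts.
Then 13 days into September 2078.
Total: 13 + 30 + 31 + 31 + 30 + 31 + 30 + 31 + 31 + 28 + 31 + 30 + 31 + 30 + 31 + 31 + 13 = 483.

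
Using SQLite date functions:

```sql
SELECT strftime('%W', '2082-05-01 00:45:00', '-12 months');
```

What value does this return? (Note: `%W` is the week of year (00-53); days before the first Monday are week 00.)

17

First apply '-12 months': 2082-05-01 00:45:00 → 2081-05-01 00:45:00.
2081-05-01 is a Thursday. SQLite's %W counts Mondays since the year started; the result is 17.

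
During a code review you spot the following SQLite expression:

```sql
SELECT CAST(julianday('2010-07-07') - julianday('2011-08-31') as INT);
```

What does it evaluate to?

-420

24 days remain in July 2010 after the 7th (31 − 7).
Full months from August 2010 through July 2011 contribute their day counts.
Then 31 days into August 2011.
Total: 24 + 31 + 30 + 31 + 30 + 31 + 31 + 28 + 31 + 30 + 31 + 30 + 31 + 31 = 420.
The subtraction is earlier − later, so the result is −420 → -420.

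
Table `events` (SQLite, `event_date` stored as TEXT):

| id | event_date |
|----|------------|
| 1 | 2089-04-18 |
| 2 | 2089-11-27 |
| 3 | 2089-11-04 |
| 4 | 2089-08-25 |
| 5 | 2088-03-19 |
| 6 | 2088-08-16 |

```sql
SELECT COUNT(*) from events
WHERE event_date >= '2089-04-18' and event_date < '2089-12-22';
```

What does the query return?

4

Rows in [2089-04-18, 2089-12-22): 2089-04-18, 2089-11-27, 2089-11-04, 2089-08-25 → 4 rows.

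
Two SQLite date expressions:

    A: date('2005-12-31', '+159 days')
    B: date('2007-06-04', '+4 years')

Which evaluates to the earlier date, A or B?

A = 2006-06-08.
B = 2011-06-04.
A is earlier.

A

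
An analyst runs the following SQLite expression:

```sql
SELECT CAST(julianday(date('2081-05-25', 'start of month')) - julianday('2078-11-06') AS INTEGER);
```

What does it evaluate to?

907

`start of month` rewinds 2081-05-25 to 2081-05-01.
24 days remain in November 2078 after the 6th (30 − 6).
Full months from December 2078 through April 2081 contribute their day counts.
Then 1 day into May 2081.
Total: 24 + 31 + 31 + 28 + 31 + 30 + 31 + 30 + 31 + 31 + 30 + 31 + 30 + 31 + 31 + 29 + 31 + 30 + 31 + 30 + 31 + 31 + 30 + 31 + 30 + 31 + 31 + 28 + 31 + 30 + 1 = 907.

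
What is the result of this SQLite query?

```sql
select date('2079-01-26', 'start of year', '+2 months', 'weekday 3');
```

2079-03-01

`start of year` rewinds 2079-01-26 to 2079-01-01.
Adding +2 months to 2079-01-01 gives 2079-03-01.
`weekday 3` advances to the next Wednesday; 2079-03-01 is already a Wednesday, so it stays at 2079-03-01.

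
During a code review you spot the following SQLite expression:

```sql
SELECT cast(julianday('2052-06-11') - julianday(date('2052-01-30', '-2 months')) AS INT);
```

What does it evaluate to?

194

Adding -2 months to 2052-01-30 gives 2051-11-30.
0 days remain in November 2051 after the 30th (30 − 30).
Full months from December 2051 through May 2052 contribute their day counts.
Then 11 days into June 2052.
Total: 0 + 31 + 31 + 29 + 31 + 30 + 31 + 11 = 194.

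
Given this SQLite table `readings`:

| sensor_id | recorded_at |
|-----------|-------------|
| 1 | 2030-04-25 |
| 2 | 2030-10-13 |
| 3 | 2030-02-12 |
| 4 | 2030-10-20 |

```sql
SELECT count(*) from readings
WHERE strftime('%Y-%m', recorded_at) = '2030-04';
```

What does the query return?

Rows with year-month 2030-04: 2030-04-25 → 1.

1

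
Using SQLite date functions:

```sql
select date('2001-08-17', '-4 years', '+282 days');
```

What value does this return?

1998-05-26

Adding -4 years to 2001-08-17 gives 1997-08-17.
Applying '+282 days' to 1997-08-17: counting 282 days forward gives 1998-05-26.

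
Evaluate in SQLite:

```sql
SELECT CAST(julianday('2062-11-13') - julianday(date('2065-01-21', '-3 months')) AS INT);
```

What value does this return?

-708

Adding -3 months to 2065-01-21 gives 2064-10-21.
17 days remain in November 2062 after the 13th (30 − 13).
Full months from December 2062 through September 2064 contribute their day counts.
Then 21 days into October 2064.
Total: 17 + 31 + 31 + 28 + 31 + 30 + 31 + 30 + 31 + 31 + 30 + 31 + 30 + 31 + 31 + 29 + 31 + 30 + 31 + 30 + 31 + 31 + 30 + 21 = 708.
The subtraction is earlier − later, so the result is −708 → -708.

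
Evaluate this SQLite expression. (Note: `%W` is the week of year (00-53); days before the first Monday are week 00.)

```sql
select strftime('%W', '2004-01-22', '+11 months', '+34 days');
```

04

First apply '+11 months', '+34 days': 2004-01-22 → 2005-01-25.
2005-01-25 is a Tuesday. SQLite's %W counts Mondays since the year started; the result is 04.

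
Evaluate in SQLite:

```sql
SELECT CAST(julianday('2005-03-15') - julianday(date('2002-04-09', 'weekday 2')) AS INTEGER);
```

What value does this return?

`weekday 2` advances to the next Tuesday; 2002-04-09 is already a Tuesday, so it stays at 2002-04-09.
21 days remain in April 2002 after the 9th (30 − 9).
Full months from May 2002 through February 2005 contribute their day counts.
Then 15 days into March 2005.
Total: 21 + 31 + 30 + 31 + 31 + 30 + 31 + 30 + 31 + 31 + 28 + 31 + 30 + 31 + 30 + 31 + 31 + 30 + 31 + 30 + 31 + 31 + 29 + 31 + 30 + 31 + 30 + 31 + 31 + 30 + 31 + 30 + 31 + 31 + 28 + 15 = 1071.

1071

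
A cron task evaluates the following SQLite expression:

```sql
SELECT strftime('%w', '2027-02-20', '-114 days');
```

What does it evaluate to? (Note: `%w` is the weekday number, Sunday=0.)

First apply '-114 days': 2027-02-20 → 2026-10-29.
2026-10-29 is a Thursday; with Sunday=0 that is 4.

4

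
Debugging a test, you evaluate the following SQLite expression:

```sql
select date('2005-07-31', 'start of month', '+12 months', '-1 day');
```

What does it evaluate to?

`start of month` rewinds 2005-07-31 to 2005-07-01.
Adding +12 months to 2005-07-01 gives 2006-07-01.
Going back 1 day from 2006-07-01 reaches 2006-06-30 (last day of June, 30 days).

2006-06-30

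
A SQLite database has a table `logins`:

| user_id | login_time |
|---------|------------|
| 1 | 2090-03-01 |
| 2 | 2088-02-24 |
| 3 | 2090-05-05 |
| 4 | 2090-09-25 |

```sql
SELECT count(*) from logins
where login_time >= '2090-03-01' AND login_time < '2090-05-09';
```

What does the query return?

Rows in [2090-03-01, 2090-05-09): 2090-03-01, 2090-05-05 → 2 rows.

2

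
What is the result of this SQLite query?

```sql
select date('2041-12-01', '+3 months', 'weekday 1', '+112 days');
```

2042-06-23

Adding +3 months to 2041-12-01 gives 2042-03-01.
`weekday 1` advances to the next Monday; 2042-03-01 is a Saturday, so it moves forward to 2042-03-03.
Applying '+112 days' to 2042-03-03: counting 112 days forward gives 2042-06-23.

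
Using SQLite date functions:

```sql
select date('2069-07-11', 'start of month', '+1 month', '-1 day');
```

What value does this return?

`start of month` rewinds 2069-07-11 to 2069-07-01.
Adding +1 month to 2069-07-01 gives 2069-08-01.
Going back 1 day from 2069-08-01 reaches 2069-07-31 (last day of July, 31 days).

2069-07-31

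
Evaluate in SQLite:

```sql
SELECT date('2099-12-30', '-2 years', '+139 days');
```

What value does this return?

2098-05-18

Adding -2 years to 2099-12-30 gives 2097-12-30.
Applying '+139 days' to 2097-12-30: counting 139 days forward gives 2098-05-18.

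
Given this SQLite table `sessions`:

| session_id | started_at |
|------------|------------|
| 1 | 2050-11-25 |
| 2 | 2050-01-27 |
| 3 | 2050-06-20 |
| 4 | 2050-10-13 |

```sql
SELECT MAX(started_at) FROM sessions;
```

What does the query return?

2050-11-25

MAX over {2050-01-27, 2050-06-20, 2050-10-13, 2050-11-25}.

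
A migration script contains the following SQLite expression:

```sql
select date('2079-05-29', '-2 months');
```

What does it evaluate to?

Adding -2 months to 2079-05-29 gives 2079-03-29.

2079-03-29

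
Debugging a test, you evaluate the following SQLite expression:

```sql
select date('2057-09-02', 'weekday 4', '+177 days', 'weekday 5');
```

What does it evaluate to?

2058-03-08

`weekday 4` advances to the next Thursday; 2057-09-02 is a Sunday, so it moves forward to 2057-09-06.
Applying '+177 days' to 2057-09-06: counting 177 days forward gives 2058-03-02.
`weekday 5` advances to the next Friday; 2058-03-02 is a Saturday, so it moves forward to 2058-03-08.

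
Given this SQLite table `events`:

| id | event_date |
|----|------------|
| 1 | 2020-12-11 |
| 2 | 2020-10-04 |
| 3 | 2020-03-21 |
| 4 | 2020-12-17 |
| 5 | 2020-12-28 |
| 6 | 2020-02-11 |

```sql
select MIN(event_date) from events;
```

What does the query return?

MIN over {2020-02-11, 2020-03-21, 2020-10-04, 2020-12-11, 2020-12-17, 2020-12-28}.

2020-02-11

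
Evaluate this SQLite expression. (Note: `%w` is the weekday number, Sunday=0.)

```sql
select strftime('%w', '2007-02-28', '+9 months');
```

First apply '+9 months': 2007-02-28 → 2007-11-28.
2007-11-28 is a Wednesday; with Sunday=0 that is 3.

3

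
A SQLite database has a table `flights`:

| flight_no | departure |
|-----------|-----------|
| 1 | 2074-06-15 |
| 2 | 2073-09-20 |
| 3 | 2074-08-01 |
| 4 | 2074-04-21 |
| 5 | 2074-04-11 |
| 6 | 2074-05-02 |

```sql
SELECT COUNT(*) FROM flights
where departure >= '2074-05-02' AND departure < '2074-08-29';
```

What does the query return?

Rows in [2074-05-02, 2074-08-29): 2074-06-15, 2074-08-01, 2074-05-02 → 3 rows.

3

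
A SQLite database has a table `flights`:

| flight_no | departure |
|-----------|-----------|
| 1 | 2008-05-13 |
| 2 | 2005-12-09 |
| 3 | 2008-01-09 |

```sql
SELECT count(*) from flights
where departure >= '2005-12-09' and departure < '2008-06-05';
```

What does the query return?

Rows in [2005-12-09, 2008-06-05): 2008-05-13, 2005-12-09, 2008-01-09 → 3 rows.

3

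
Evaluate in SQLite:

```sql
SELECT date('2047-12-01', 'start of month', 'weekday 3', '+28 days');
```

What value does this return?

`start of month` rewinds 2047-12-01 to 2047-12-01.
`weekday 3` advances to the next Wednesday; 2047-12-01 is a Sunday, so it moves forward to 2047-12-04.
December 2047 has 31 days; 27 remain after the 4th, so 28 days reach 2048-01-01.

2048-01-01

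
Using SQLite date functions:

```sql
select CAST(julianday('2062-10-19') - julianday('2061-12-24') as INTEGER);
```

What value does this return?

299

7 days remain in December 2061 after the 24th (31 − 24).
Full months from January 2062 through September 2062 contribute their day counts.
Then 19 days into October 2062.
Total: 7 + 31 + 28 + 31 + 30 + 31 + 30 + 31 + 31 + 30 + 19 = 299.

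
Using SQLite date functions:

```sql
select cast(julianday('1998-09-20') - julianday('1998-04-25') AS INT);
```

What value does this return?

148

5 days remain in April 1998 after the 25th (30 − 25).
May 1998: 31 days.
June 1998: 30 days.
July 1998: 31 days.
August 1998: 31 days.
Then 20 days into September 1998.
Total: 5 + 31 + 30 + 31 + 31 + 20 = 148.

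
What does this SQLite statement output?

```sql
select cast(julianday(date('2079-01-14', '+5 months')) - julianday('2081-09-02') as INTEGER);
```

-811

Adding +5 months to 2079-01-14 gives 2079-06-14.
16 days remain in June 2079 after the 14th (30 − 14).
Full months from July 2079 through August 2081 contribute their day counts.
Then 2 days into September 2081.
Total: 16 + 31 + 31 + 30 + 31 + 30 + 31 + 31 + 29 + 31 + 30 + 31 + 30 + 31 + 31 + 30 + 31 + 30 + 31 + 31 + 28 + 31 + 30 + 31 + 30 + 31 + 31 + 2 = 811.
The subtraction is earlier − later, so the result is −811 → -811.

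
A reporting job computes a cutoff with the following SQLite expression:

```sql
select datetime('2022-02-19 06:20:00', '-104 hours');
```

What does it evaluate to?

2022-02-14 22:20:00

-104 hours from 2022-02-19 06:20:00 is 2022-02-14 22:20:00 (crosses midnight).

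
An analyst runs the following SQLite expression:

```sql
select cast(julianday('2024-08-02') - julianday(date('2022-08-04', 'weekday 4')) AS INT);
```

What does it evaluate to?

729

`weekday 4` advances to the next Thursday; 2022-08-04 is already a Thursday, so it stays at 2022-08-04.
27 days remain in August 2022 after the 4th (31 − 4).
Full months from September 2022 through July 2024 contribute their day counts.
Then 2 days into August 2024.
Total: 27 + 30 + 31 + 30 + 31 + 31 + 28 + 31 + 30 + 31 + 30 + 31 + 31 + 30 + 31 + 30 + 31 + 31 + 29 + 31 + 30 + 31 + 30 + 31 + 2 = 729.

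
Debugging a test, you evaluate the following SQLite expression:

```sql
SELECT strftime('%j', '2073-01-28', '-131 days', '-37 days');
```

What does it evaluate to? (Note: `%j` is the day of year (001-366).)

First apply '-131 days', '-37 days': 2073-01-28 → 2072-08-13.
Day-of-year for 2072-08-13: days since 2072-01-01 inclusive = 226, zero-padded to 226.

226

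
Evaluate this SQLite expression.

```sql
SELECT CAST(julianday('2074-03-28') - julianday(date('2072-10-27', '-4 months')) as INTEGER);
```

Adding -4 months to 2072-10-27 gives 2072-06-27.
3 days remain in June 2072 after the 27th (30 − 27).
Full months from July 2072 through February 2074 contribute their day counts.
Then 28 days into March 2074.
Total: 3 + 31 + 31 + 30 + 31 + 30 + 31 + 31 + 28 + 31 + 30 + 31 + 30 + 31 + 31 + 30 + 31 + 30 + 31 + 31 + 28 + 28 = 639.

639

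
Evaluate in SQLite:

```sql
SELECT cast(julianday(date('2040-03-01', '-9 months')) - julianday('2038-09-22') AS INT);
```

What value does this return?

252

Adding -9 months to 2040-03-01 gives 2039-06-01.
8 days remain in September 2038 after the 22nd (30 − 22).
Full months from October 2038 through May 2039 contribute their day counts.
Then 1 day into June 2039.
Total: 8 + 31 + 30 + 31 + 31 + 28 + 31 + 30 + 31 + 1 = 252.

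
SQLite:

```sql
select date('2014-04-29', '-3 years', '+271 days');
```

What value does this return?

Adding -3 years to 2014-04-29 gives 2011-04-29.
Applying '+271 days' to 2011-04-29: counting 271 days forward gives 2012-01-25.

2012-01-25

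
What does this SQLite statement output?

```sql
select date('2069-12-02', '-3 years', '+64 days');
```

2067-02-04

Adding -3 years to 2069-12-02 gives 2066-12-02.
Applying '+64 days' to 2066-12-02: counting 64 days forward gives 2067-02-04.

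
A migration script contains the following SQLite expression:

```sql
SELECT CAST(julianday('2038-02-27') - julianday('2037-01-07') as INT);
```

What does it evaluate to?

416

24 days remain in January 2037 after the 7th (31 − 7).
Full months from February 2037 through January 2038 contribute their day counts.
Then 27 days into February 2038.
Total: 24 + 28 + 31 + 30 + 31 + 30 + 31 + 31 + 30 + 31 + 30 + 31 + 31 + 27 = 416.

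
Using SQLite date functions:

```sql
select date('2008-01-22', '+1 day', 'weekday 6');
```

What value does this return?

2008-01-26

Advancing 1 more day within January lands on 2008-01-23.
`weekday 6` advances to the next Saturday; 2008-01-23 is a Wednesday, so it moves forward to 2008-01-26.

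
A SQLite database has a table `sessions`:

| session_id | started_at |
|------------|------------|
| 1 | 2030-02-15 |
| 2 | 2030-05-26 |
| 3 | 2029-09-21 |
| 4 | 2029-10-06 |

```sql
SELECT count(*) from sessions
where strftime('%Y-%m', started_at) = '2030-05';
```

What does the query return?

Rows with year-month 2030-05: 2030-05-26 → 1.

1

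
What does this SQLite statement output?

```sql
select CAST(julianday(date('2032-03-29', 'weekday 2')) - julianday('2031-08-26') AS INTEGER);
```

`weekday 2` advances to the next Tuesday; 2032-03-29 is a Monday, so it moves forward to 2032-03-30.
5 days remain in August 2031 after the 26th (31 − 26).
Full months from September 2031 through February 2032 contribute their day counts.
Then 30 days into March 2032.
Total: 5 + 30 + 31 + 30 + 31 + 31 + 29 + 30 = 217.

217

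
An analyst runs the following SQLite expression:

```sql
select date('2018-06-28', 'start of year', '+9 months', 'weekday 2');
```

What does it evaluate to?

`start of year` rewinds 2018-06-28 to 2018-01-01.
Adding +9 months to 2018-01-01 gives 2018-10-01.
`weekday 2` advances to the next Tuesday; 2018-10-01 is a Monday, so it moves forward to 2018-10-02.

2018-10-02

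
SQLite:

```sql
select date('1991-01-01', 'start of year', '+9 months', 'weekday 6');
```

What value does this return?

`start of year` rewinds 1991-01-01 to 1991-01-01.
Adding +9 months to 1991-01-01 gives 1991-10-01.
`weekday 6` advances to the next Saturday; 1991-10-01 is a Tuesday, so it moves forward to 1991-10-05.

1991-10-05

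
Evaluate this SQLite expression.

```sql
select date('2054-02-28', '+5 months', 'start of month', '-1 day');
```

Adding +5 months to 2054-02-28 gives 2054-07-28.
`start of month` rewinds 2054-07-28 to 2054-07-01.
Going back 1 day from 2054-07-01 reaches 2054-06-30 (last day of June, 30 days).

2054-06-30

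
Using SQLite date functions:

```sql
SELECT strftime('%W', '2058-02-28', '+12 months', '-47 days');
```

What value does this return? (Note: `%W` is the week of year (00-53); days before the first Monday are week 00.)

First apply '+12 months', '-47 days': 2058-02-28 → 2059-01-12.
2059-01-12 is a Sunday. SQLite's %W counts Mondays since the year started; the result is 01.

01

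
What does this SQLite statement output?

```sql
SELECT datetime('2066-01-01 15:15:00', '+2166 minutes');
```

2166 minutes = 36h 6m; +2166 minutes from 2066-01-01 15:15:00 is 2066-01-03 03:21:00 (crosses midnight).

2066-01-03 03:21:00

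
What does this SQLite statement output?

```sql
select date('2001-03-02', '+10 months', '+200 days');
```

2002-07-21

Adding +10 months to 2001-03-02 gives 2002-01-02.
Applying '+200 days' to 2002-01-02: counting 200 days forward gives 2002-07-21.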